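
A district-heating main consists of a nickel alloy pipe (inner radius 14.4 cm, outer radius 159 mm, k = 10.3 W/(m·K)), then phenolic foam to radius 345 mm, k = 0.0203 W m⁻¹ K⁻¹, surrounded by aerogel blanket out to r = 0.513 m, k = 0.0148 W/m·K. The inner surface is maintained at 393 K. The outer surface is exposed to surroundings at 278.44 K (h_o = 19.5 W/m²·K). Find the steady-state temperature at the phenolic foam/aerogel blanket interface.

Resistance network (inner→outer):
  R'_nickel alloy = ln(0.159/0.144)/(2πk) = 0.09909/(2π·10.3) = 0.001531 m·K/W
  R'_phenolic foam = ln(0.345/0.159)/(2πk) = 0.7746/(2π·0.0203) = 6.073 m·K/W
  R'_aerogel blanket = ln(0.513/0.345)/(2πk) = 0.3967/(2π·0.0148) = 4.266 m·K/W
  R'_conv,out = 1/(2πr h) = 1/(2π·0.513·19.5) = 0.01591 m·K/W
ΣR = 0.001531 + 6.073 + 4.266 + 0.01591 = 10.36 m·K/W
Q' = ΔT/ΣR = (393 K − 278.44 K)/10.36 = 11.06 W/m
From the inner boundary to the phenolic foam/aerogel blanket interface, ΣR_partial = 6.075 m·K/W.
T_interface = T_in − Q'·ΣR_partial = 393 K − (11.06)(6.075) = 325.8 K

T = 325.8 K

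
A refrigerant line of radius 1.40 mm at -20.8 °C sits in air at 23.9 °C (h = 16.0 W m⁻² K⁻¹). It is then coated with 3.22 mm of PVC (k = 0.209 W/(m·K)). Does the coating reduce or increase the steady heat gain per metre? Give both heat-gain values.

Critical radius for a cylinder: r_cr = k/h = 0.0131 m = 1.31 cm.
Outer radius after coating: r₂ = 0.00140 + 0.00322 = 0.00462 m.
Since r₁ < r_cr and r₂ ≤ r_cr, the coating moves toward the maximum at r_cr — heat gain rises.
Bare: R = 1/(2πr₁h) = 7.105 m·K/W; Q = 44.7/7.105 = 6.29 W/m.
Coated: R = R_cond + R_conv = 3.062 m·K/W; Q = 44.7/3.062 = 14.6 W/m.

increases: 6.29 → 14.6 W/m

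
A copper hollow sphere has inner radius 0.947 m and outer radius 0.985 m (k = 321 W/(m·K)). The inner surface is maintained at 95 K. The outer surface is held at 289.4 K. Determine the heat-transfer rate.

Q = 4πk·ΔT/(1/r₁ − 1/r₂) = 4π × 321 × 194.4 / (1/0.947 − 1/0.985) = 1.92×10^7 W

Q = 19200 kW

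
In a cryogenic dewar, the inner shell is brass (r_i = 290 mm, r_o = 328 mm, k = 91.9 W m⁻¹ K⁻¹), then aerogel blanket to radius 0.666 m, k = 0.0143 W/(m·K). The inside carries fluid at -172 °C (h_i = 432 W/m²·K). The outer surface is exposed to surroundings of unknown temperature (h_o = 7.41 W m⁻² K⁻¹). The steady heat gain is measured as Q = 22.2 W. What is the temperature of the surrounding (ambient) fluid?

T_out = 19.7 °C

Sum the resistances:
  R_conv,in = 1/(4πr²h) = 1/(4π·0.290²·432) = 0.002190 K/W
  R_brass = (1/0.290 − 1/0.328)/(4πk) = 0.3995/(4π·91.9) = 3.459×10^-4 K/W
  R_aerogel blanket = (1/0.328 − 1/0.666)/(4πk) = 1.547/(4π·0.0143) = 8.610 K/W
  R_conv,out = 1/(4πr²h) = 1/(4π·0.666²·7.41) = 0.02421 K/W
ΣR = 8.637 K/W
ΔT = Q·ΣR = 22.2 × 8.637 = 191.7 K
Heat flows inward, so T_out = T_in + ΔT = -172 + 191.7 = 19.7 °C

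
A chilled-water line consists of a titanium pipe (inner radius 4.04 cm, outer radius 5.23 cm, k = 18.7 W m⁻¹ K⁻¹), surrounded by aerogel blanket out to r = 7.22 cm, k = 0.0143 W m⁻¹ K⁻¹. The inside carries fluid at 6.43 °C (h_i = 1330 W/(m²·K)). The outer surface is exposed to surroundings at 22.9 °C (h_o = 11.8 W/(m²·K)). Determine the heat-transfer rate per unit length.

Q' = 4.36 W/m

Resistance network (inner→outer):
  R'_conv,in = 1/(2πr h) = 1/(2π·0.0404·1330) = 0.002962 m·K/W
  R'_titanium = ln(0.0523/0.0404)/(2πk) = 0.2582/(2π·18.7) = 0.002197 m·K/W
  R'_aerogel blanket = ln(0.0722/0.0523)/(2πk) = 0.3224/(2π·0.0143) = 3.589 m·K/W
  R'_conv,out = 1/(2πr h) = 1/(2π·0.0722·11.8) = 0.1868 m·K/W
ΣR = 0.002962 + 0.002197 + 3.589 + 0.1868 = 3.781 m·K/W
Q' = ΔT/ΣR = (6.43 °C − 22.9 °C)/3.781 = -4.36 W/m
(Negative Q' ⇒ heat flows inward; heat gain = 4.36 W/m.)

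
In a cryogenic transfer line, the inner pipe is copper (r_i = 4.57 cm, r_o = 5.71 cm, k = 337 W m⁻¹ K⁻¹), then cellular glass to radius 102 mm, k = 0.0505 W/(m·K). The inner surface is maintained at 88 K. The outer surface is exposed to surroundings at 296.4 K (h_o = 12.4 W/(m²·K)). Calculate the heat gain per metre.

Q' = 107 W/m

Series thermal resistances, inner to outer:
  R'_copper = ln(0.0571/0.0457)/(2πk) = 0.2227/(2π·337) = 1.052×10^-4 m·K/W
  R'_cellular glass = ln(0.102/0.0571)/(2πk) = 0.5802/(2π·0.0505) = 1.828 m·K/W
  R'_conv,out = 1/(2πr h) = 1/(2π·0.102·12.4) = 0.1258 m·K/W
ΣR = 1.052×10^-4 + 1.828 + 0.1258 = 1.954 m·K/W
Q' = ΔT/ΣR = (88 K − 296.4 K)/1.954 = -107 W/m
(Negative Q' ⇒ heat flows inward; heat gain = 107 W/m.)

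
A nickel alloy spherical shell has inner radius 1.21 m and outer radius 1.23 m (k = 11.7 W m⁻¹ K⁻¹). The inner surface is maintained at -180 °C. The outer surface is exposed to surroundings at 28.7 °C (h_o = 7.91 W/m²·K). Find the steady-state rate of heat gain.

Q = 31.0 kW

Series thermal resistances, inner to outer:
  R_nickel alloy = (1/1.21 − 1/1.23)/(4πk) = 0.01344/(4π·11.7) = 9.140×10^-5 K/W
  R_conv,out = 1/(4πr²h) = 1/(4π·1.23²·7.91) = 0.006650 K/W
ΣR = 9.140×10^-5 + 0.006650 = 0.006741 K/W
Q = ΔT/ΣR = (-180 °C − 28.7 °C)/0.006741 = -31000 W
(Negative Q ⇒ heat flows inward; heat gain = 31000 W.)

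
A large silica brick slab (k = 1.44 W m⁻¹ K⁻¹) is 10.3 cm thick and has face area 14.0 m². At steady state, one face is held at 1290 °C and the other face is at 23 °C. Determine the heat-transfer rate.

Q = 2.48×10^5 W

Q = kA·ΔT/L = 1.44 × 14.0 × |1290 °C − 23 °C| / 0.103 = 2.48×10^5 W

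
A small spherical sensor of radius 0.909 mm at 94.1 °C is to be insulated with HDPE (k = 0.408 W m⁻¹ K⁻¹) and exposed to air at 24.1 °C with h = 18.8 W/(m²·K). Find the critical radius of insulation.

r_cr = 4.34 cm

For a sphere, r_cr = 2k_ins/h = 2·0.408/18.8 = 0.0434 m = 4.34 cm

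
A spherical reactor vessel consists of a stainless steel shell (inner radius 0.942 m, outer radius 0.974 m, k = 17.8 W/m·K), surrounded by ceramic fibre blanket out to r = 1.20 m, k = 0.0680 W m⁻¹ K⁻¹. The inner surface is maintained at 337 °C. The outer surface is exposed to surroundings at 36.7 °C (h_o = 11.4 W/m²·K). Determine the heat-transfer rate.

Resistance network (inner→outer):
  R_stainless steel = (1/0.942 − 1/0.974)/(4πk) = 0.03488/(4π·17.8) = 1.559×10^-4 K/W
  R_ceramic fibre blanket = (1/0.974 − 1/1.20)/(4πk) = 0.1934/(4π·0.0680) = 0.2263 K/W
  R_conv,out = 1/(4πr²h) = 1/(4π·1.20²·11.4) = 0.004848 K/W
ΣR = 1.559×10^-4 + 0.2263 + 0.004848 = 0.2313 K/W
Q = ΔT/ΣR = (337 °C − 36.7 °C)/0.2313 = 1300 W

Q = 1300 W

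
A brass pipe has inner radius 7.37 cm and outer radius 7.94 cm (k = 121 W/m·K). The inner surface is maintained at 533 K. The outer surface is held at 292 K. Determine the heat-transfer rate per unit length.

Q' = 2πk·ΔT/ln(r₂/r₁) = 2π × 121 × 241 / ln(0.0794/0.0737) = 2.46×10^6 W/m

Q' = 2460 kW/m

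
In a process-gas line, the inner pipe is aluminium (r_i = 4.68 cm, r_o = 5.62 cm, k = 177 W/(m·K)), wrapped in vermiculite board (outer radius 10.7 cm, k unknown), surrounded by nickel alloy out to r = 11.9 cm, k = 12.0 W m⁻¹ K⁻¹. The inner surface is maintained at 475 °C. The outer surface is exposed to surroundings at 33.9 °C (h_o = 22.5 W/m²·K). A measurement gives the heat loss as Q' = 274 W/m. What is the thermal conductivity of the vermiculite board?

ΣR = ΔT/Q' = |475 − 33.9|/274 = 1.610 m·K/W
Known resistances:
  R'_aluminium = ln(0.0562/0.0468)/(2πk) = 0.1830/(2π·177) = 1.646×10^-4 m·K/W
  R'_nickel alloy = ln(0.119/0.107)/(2πk) = 0.1063/(2π·12.0) = 0.001410 m·K/W
  R'_conv,out = 1/(2πr h) = 1/(2π·0.119·22.5) = 0.05944 m·K/W
R_vermiculite board = ΣR − ΣR_known = 1.610 − 0.06101 = 1.549 m·K/W
ln(r₂/r₁)/(2πk) = 1.549 ⇒ k = 0.6439/(2π·1.549) = 0.0662 W/m·K

k = 0.0662 W/m·K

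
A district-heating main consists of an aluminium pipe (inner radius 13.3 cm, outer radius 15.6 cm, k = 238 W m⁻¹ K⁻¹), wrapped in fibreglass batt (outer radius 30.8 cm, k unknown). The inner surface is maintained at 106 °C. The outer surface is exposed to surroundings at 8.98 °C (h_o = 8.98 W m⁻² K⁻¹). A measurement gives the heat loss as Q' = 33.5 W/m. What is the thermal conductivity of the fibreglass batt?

ΣR = ΔT/Q' = |106 − 8.98|/33.5 = 2.896 m·K/W
Known resistances:
  R'_aluminium = ln(0.156/0.133)/(2πk) = 0.1595/(2π·238) = 1.067×10^-4 m·K/W
  R'_conv,out = 1/(2πr h) = 1/(2π·0.308·8.98) = 0.05754 m·K/W
R_fibreglass batt = ΣR − ΣR_known = 2.896 − 0.05765 = 2.838 m·K/W
ln(r₂/r₁)/(2πk) = 2.838 ⇒ k = 0.6802/(2π·2.838) = 0.0381 W/m·K

k = 0.0381 W/m·K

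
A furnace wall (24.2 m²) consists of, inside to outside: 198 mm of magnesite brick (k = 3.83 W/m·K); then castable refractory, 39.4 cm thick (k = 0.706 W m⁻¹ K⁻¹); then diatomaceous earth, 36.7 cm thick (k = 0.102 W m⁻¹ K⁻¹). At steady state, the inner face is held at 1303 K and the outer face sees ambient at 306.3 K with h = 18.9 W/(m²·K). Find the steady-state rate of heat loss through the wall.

Series thermal resistances, inner to outer:
  R_magnesite brick = L/(kA) = 0.198/(3.83·24.2) = 0.002136 K/W
  R_castable refractory = L/(kA) = 0.394/(0.706·24.2) = 0.02306 K/W
  R_diatomaceous earth = L/(kA) = 0.367/(0.102·24.2) = 0.1487 K/W
  R_conv,out = 1/(hA) = 1/(18.9·24.2) = 0.002186 K/W
ΣR = 0.002136 + 0.02306 + 0.1487 + 0.002186 = 0.1761 K/W
Q = ΔT/ΣR = (1303 K − 306.3 K)/0.1761 = 5660 W

Q = 5.66 kW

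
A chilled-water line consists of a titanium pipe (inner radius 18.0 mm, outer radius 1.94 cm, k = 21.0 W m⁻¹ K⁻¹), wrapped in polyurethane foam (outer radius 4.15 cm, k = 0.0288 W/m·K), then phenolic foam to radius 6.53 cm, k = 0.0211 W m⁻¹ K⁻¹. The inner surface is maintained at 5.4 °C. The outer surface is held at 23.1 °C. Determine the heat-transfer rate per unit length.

Series thermal resistances, inner to outer:
  R'_titanium = ln(0.0194/0.0180)/(2πk) = 0.07490/(2π·21.0) = 5.677×10^-4 m·K/W
  R'_polyurethane foam = ln(0.0415/0.0194)/(2πk) = 0.7604/(2π·0.0288) = 4.202 m·K/W
  R'_phenolic foam = ln(0.0653/0.0415)/(2πk) = 0.4533/(2π·0.0211) = 3.419 m·K/W
ΣR = 5.677×10^-4 + 4.202 + 3.419 = 7.622 m·K/W
Q' = ΔT/ΣR = (5.4 °C − 23.1 °C)/7.622 = -2.32 W/m
(Negative Q' ⇒ heat flows inward; heat gain = 2.32 W/m.)

Q' = 2.32 W/m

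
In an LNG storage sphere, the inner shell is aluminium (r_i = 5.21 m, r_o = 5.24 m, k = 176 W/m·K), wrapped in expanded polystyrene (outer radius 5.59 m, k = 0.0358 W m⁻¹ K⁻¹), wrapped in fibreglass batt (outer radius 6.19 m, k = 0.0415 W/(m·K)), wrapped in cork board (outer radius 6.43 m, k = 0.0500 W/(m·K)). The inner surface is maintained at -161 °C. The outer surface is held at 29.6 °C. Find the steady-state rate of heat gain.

Q = 2.75 kW

Resistance network (inner→outer):
  R_aluminium = (1/5.21 − 1/5.24)/(4πk) = 0.001099/(4π·176) = 4.969×10^-7 K/W
  R_expanded polystyrene = (1/5.24 − 1/5.59)/(4πk) = 0.01195/(4π·0.0358) = 0.02656 K/W
  R_fibreglass batt = (1/5.59 − 1/6.19)/(4πk) = 0.01734/(4π·0.0415) = 0.03325 K/W
  R_cork board = (1/6.19 − 1/6.43)/(4πk) = 0.006030/(4π·0.0500) = 0.009597 K/W
ΣR = 4.969×10^-7 + 0.02656 + 0.03325 + 0.009597 = 0.06941 K/W
Q = ΔT/ΣR = (-161 °C − 29.6 °C)/0.06941 = -2750 W
(Negative Q ⇒ heat flows inward; heat gain = 2750 W.)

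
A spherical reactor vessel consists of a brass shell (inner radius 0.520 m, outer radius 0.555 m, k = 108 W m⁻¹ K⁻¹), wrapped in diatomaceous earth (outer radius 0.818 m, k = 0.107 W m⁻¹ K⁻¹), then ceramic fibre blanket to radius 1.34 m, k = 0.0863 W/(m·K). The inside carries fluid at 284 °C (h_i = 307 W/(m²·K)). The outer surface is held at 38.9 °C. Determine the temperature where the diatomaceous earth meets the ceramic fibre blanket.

Treat each layer as a resistance in series:
  R_conv,in = 1/(4πr²h) = 1/(4π·0.520²·307) = 9.586×10^-4 K/W
  R_brass = (1/0.520 − 1/0.555)/(4πk) = 0.1213/(4π·108) = 8.936×10^-5 K/W
  R_diatomaceous earth = (1/0.555 − 1/0.818)/(4πk) = 0.5793/(4π·0.107) = 0.4308 K/W
  R_ceramic fibre blanket = (1/0.818 − 1/1.34)/(4πk) = 0.4762/(4π·0.0863) = 0.4391 K/W
ΣR = 9.586×10^-4 + 8.936×10^-5 + 0.4308 + 0.4391 = 0.8709 K/W
Q = ΔT/ΣR = (284 °C − 38.9 °C)/0.8709 = 281.4 W
From the inner boundary to the diatomaceous earth/ceramic fibre blanket interface, ΣR_partial = 0.4318 K/W.
T_interface = T_in − Q·ΣR_partial = 284 °C − (281.4)(0.4318) = 162 °C

T = 162 °C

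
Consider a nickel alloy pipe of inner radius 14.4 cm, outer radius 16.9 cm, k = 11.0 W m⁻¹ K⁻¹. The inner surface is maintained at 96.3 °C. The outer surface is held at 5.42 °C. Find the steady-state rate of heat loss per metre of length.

Q' = 2πk·ΔT/ln(r₂/r₁) = 2π × 11.0 × 90.88 / ln(0.169/0.144) = 39200 W/m

Q' = 39200 W/m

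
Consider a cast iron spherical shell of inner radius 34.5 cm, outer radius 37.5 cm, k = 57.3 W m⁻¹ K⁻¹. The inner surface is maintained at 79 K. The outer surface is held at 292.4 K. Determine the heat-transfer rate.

Q = 4πk·ΔT/(1/r₁ − 1/r₂) = 4π × 57.3 × 213.4 / (1/0.345 − 1/0.375) = 6.63×10^5 W

Q = 663 kW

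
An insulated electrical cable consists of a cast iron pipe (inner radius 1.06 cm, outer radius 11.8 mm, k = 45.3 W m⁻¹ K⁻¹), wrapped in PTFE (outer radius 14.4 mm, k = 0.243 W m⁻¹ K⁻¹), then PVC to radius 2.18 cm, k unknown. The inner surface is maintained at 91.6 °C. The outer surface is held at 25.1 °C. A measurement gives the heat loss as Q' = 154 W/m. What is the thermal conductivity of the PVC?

ΣR = ΔT/Q' = |91.6 − 25.1|/154 = 0.4318 m·K/W
Known resistances:
  R'_cast iron = ln(0.0118/0.0106)/(2πk) = 0.1072/(2π·45.3) = 3.768×10^-4 m·K/W
  R'_PTFE = ln(0.0144/0.0118)/(2πk) = 0.1991/(2π·0.243) = 0.1304 m·K/W
R_PVC = ΣR − ΣR_known = 0.4318 − 0.1308 = 0.3010 m·K/W
ln(r₂/r₁)/(2πk) = 0.3010 ⇒ k = 0.4147/(2π·0.3010) = 0.219 W/m·K

k = 0.219 W/m·K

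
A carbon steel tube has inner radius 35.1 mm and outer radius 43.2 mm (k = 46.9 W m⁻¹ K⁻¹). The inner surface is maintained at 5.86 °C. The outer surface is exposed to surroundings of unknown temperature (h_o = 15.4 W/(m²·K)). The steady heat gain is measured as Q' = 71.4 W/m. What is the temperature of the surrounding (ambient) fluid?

T_out = 23.0 °C

Series resistances:
  R'_carbon steel = ln(0.0432/0.0351)/(2πk) = 0.2076/(2π·46.9) = 7.046×10^-4 m·K/W
  R'_conv,out = 1/(2πr h) = 1/(2π·0.0432·15.4) = 0.2392 m·K/W
ΣR = 0.2399 m·K/W
ΔT = Q'·ΣR = 71.4 × 0.2399 = 17.13 K
Heat flows inward, so T_out = T_in + ΔT = 5.86 + 17.13 = 23.0 °C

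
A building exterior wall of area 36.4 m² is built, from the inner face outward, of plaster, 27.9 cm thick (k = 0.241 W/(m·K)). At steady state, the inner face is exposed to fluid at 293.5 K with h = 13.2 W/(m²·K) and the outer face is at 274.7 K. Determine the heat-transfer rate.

Q = 555 W

Series thermal resistances, inner to outer:
  R_conv,in = 1/(hA) = 1/(13.2·36.4) = 0.002081 K/W
  R_plaster = L/(kA) = 0.279/(0.241·36.4) = 0.03180 K/W
ΣR = 0.002081 + 0.03180 = 0.03388 K/W
Q = ΔT/ΣR = (293.5 K − 274.7 K)/0.03388 = 555 W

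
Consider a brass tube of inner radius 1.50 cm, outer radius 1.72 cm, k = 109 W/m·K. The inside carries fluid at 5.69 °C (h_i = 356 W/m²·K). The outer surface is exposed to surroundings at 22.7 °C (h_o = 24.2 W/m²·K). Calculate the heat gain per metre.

Series thermal resistances, inner to outer:
  R'_conv,in = 1/(2πr h) = 1/(2π·0.0150·356) = 0.02980 m·K/W
  R'_brass = ln(0.0172/0.0150)/(2πk) = 0.1369/(2π·109) = 1.998×10^-4 m·K/W
  R'_conv,out = 1/(2πr h) = 1/(2π·0.0172·24.2) = 0.3824 m·K/W
ΣR = 0.02980 + 1.998×10^-4 + 0.3824 = 0.4124 m·K/W
Q' = ΔT/ΣR = (5.69 °C − 22.7 °C)/0.4124 = -41.2 W/m
(Negative Q' ⇒ heat flows inward; heat gain = 41.2 W/m.)

Q' = 41.2 W/m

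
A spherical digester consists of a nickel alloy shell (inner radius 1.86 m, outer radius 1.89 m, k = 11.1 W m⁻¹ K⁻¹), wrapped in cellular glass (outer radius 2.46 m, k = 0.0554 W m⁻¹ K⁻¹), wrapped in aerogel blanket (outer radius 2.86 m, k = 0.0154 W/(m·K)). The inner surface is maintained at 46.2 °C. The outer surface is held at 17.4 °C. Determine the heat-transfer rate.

Treat each layer as a resistance in series:
  R_nickel alloy = (1/1.86 − 1/1.89)/(4πk) = 0.008534/(4π·11.1) = 6.118×10^-5 K/W
  R_cellular glass = (1/1.89 − 1/2.46)/(4πk) = 0.1226/(4π·0.0554) = 0.1761 K/W
  R_aerogel blanket = (1/2.46 − 1/2.86)/(4πk) = 0.05685/(4π·0.0154) = 0.2938 K/W
ΣR = 6.118×10^-5 + 0.1761 + 0.2938 = 0.4700 K/W
Q = ΔT/ΣR = (46.2 °C − 17.4 °C)/0.4700 = 61.3 W

Q = 61.3 W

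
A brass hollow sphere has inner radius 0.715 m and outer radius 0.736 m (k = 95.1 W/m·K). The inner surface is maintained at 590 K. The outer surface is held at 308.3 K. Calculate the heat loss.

Q = 8.44×10^6 W

Q = 4πk·ΔT/(1/r₁ − 1/r₂) = 4π × 95.1 × 281.7 / (1/0.715 − 1/0.736) = 8.44×10^6 W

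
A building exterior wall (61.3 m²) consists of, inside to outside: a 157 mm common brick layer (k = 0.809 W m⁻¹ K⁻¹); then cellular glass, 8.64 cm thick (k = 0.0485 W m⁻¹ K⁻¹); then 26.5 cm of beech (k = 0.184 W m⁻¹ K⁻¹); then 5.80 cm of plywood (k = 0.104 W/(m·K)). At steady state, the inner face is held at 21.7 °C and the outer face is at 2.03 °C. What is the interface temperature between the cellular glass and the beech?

T = 11.9 °C

Resistance network (inner→outer):
  R_common brick = L/(kA) = 0.157/(0.809·61.3) = 0.003166 K/W
  R_cellular glass = L/(kA) = 0.0864/(0.0485·61.3) = 0.02906 K/W
  R_beech = L/(kA) = 0.265/(0.184·61.3) = 0.02349 K/W
  R_plywood = L/(kA) = 0.0580/(0.104·61.3) = 0.009098 K/W
ΣR = 0.003166 + 0.02906 + 0.02349 + 0.009098 = 0.06481 K/W
Q = ΔT/ΣR = (21.7 °C − 2.03 °C)/0.06481 = 303.5 W
From the inner boundary to the cellular glass/beech interface, ΣR_partial = 0.03223 K/W.
T_interface = T_in − Q·ΣR_partial = 21.7 °C − (303.5)(0.03223) = 11.9 °C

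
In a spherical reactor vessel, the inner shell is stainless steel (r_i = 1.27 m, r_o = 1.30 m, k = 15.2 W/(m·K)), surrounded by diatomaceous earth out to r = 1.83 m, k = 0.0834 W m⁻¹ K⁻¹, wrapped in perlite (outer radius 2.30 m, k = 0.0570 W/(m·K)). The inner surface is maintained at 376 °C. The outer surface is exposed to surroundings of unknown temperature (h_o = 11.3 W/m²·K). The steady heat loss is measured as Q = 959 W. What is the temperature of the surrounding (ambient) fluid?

T_out = 21.3 °C

Series resistances:
  R_stainless steel = (1/1.27 − 1/1.30)/(4πk) = 0.01817/(4π·15.2) = 9.513×10^-5 K/W
  R_diatomaceous earth = (1/1.30 − 1/1.83)/(4πk) = 0.2228/(4π·0.0834) = 0.2126 K/W
  R_perlite = (1/1.83 − 1/2.30)/(4πk) = 0.1117/(4π·0.0570) = 0.1559 K/W
  R_conv,out = 1/(4πr²h) = 1/(4π·2.30²·11.3) = 0.001331 K/W
ΣR = 0.3699 K/W
ΔT = Q·ΣR = 959 × 0.3699 = 354.7 K
Heat flows outward, so T_out = T_in − ΔT = 376 − 354.7 = 21.3 °C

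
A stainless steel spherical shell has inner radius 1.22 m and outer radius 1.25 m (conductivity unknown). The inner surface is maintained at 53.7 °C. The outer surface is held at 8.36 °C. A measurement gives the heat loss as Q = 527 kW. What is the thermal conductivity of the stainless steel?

k = 18.2 W/m·K

ΣR = ΔT/Q = |53.7 − 8.36|/5.27×10^5 = 8.603×10^-5 K/W
(1/r₁−1/r₂)/(4πk) = 8.603×10^-5 ⇒ k = 0.01967/(4π·8.603×10^-5) = 18.2 W/m·K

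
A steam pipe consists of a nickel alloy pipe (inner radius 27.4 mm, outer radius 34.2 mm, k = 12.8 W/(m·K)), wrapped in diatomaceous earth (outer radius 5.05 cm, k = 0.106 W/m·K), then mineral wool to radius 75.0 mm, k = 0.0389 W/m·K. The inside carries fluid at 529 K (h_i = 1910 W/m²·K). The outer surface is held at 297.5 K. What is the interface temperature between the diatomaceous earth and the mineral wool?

Resistance network (inner→outer):
  R'_conv,in = 1/(2πr h) = 1/(2π·0.0274·1910) = 0.003041 m·K/W
  R'_nickel alloy = ln(0.0342/0.0274)/(2πk) = 0.2217/(2π·12.8) = 0.002756 m·K/W
  R'_diatomaceous earth = ln(0.0505/0.0342)/(2πk) = 0.3897/(2π·0.106) = 0.5852 m·K/W
  R'_mineral wool = ln(0.0750/0.0505)/(2πk) = 0.3955/(2π·0.0389) = 1.618 m·K/W
ΣR = 0.003041 + 0.002756 + 0.5852 + 1.618 = 2.209 m·K/W
Q' = ΔT/ΣR = (529 K − 297.5 K)/2.209 = 104.8 W/m
From the inner boundary to the diatomaceous earth/mineral wool interface, ΣR_partial = 0.5910 m·K/W.
T_interface = T_in − Q'·ΣR_partial = 529 K − (104.8)(0.5910) = 467 K

T = 467 K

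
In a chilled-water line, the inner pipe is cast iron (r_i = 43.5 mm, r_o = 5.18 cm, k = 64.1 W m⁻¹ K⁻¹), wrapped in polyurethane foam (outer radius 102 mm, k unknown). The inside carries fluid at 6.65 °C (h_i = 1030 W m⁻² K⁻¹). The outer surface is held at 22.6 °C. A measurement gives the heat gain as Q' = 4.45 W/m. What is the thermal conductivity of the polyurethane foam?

k = 0.0301 W/m·K

ΣR = ΔT/Q' = |6.65 − 22.6|/4.45 = 3.584 m·K/W
Known resistances:
  R'_conv,in = 1/(2πr h) = 1/(2π·0.0435·1030) = 0.003552 m·K/W
  R'_cast iron = ln(0.0518/0.0435)/(2πk) = 0.1746/(2π·64.1) = 4.336×10^-4 m·K/W
R_polyurethane foam = ΣR − ΣR_known = 3.584 − 0.003986 = 3.580 m·K/W
ln(r₂/r₁)/(2πk) = 3.580 ⇒ k = 0.6776/(2π·3.580) = 0.0301 W/m·K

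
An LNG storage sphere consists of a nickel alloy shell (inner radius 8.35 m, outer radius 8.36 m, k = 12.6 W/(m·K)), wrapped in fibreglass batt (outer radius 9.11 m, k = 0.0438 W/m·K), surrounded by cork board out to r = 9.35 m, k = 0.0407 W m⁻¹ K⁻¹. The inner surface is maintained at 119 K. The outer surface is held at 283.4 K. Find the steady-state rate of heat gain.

Resistance network (inner→outer):
  R_nickel alloy = (1/8.35 − 1/8.36)/(4πk) = 1.433×10^-4/(4π·12.6) = 9.047×10^-7 K/W
  R_fibreglass batt = (1/8.36 − 1/9.11)/(4πk) = 0.009848/(4π·0.0438) = 0.01789 K/W
  R_cork board = (1/9.11 − 1/9.35)/(4πk) = 0.002818/(4π·0.0407) = 0.005509 K/W
ΣR = 9.047×10^-7 + 0.01789 + 0.005509 = 0.02340 K/W
Q = ΔT/ΣR = (119 K − 283.4 K)/0.02340 = -7030 W
(Negative Q ⇒ heat flows inward; heat gain = 7030 W.)

Q = 7.03 kW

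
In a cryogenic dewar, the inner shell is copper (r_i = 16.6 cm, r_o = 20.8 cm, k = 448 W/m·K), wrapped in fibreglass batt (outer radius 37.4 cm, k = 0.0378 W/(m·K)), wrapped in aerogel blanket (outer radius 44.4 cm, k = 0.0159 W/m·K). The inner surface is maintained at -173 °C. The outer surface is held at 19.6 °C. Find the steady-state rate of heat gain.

Q = 29.2 W

Series thermal resistances, inner to outer:
  R_copper = (1/0.166 − 1/0.208)/(4πk) = 1.216/(4π·448) = 2.161×10^-4 K/W
  R_fibreglass batt = (1/0.208 − 1/0.374)/(4πk) = 2.134/(4π·0.0378) = 4.492 K/W
  R_aerogel blanket = (1/0.374 − 1/0.444)/(4πk) = 0.4215/(4π·0.0159) = 2.110 K/W
ΣR = 2.161×10^-4 + 4.492 + 2.110 = 6.602 K/W
Q = ΔT/ΣR = (-173 °C − 19.6 °C)/6.602 = -29.2 W
(Negative Q ⇒ heat flows inward; heat gain = 29.2 W.)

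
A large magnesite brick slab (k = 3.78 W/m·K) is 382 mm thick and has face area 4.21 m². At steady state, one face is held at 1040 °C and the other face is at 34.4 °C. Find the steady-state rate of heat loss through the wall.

Q = kA·ΔT/L = 3.78 × 4.21 × |1040 °C − 34.4 °C| / 0.382 = 41900 W

Q = 41900 W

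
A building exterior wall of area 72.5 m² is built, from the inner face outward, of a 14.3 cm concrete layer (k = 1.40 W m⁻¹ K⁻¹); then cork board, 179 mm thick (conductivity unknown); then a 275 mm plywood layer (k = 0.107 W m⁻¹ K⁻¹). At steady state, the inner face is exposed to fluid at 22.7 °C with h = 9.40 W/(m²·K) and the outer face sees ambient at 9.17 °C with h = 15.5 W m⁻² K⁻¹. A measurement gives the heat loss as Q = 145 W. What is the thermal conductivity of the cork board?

k = 0.0456 W/m·K

ΣR = ΔT/Q = |22.7 − 9.17|/145 = 0.09331 K/W
Known resistances:
  R_conv,in = 1/(hA) = 1/(9.40·72.5) = 0.001467 K/W
  R_concrete = L/(kA) = 0.143/(1.40·72.5) = 0.001409 K/W
  R_plywood = L/(kA) = 0.275/(0.107·72.5) = 0.03545 K/W
  R_conv,out = 1/(hA) = 1/(15.5·72.5) = 8.899×10^-4 K/W
R_cork board = ΣR − ΣR_known = 0.09331 − 0.03922 = 0.05409 K/W
L/(kA) = 0.05409 ⇒ k = 0.179/(0.05409·72.5) = 0.0456 W/m·K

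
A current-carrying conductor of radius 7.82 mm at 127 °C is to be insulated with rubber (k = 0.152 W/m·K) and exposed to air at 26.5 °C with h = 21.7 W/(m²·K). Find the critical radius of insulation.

For a cylinder, r_cr = k_ins/h = 0.152/21.7 = 0.00700 m = 0.700 cm

r_cr = 0.700 cm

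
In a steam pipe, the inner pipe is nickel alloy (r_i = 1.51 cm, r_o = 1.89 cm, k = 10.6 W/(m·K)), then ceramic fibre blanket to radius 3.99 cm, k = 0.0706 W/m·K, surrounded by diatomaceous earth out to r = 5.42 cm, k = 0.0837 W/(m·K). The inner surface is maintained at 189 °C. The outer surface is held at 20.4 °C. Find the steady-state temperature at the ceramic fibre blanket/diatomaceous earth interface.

T = 63.7 °C

Resistance network (inner→outer):
  R'_nickel alloy = ln(0.0189/0.0151)/(2πk) = 0.2245/(2π·10.6) = 0.003370 m·K/W
  R'_ceramic fibre blanket = ln(0.0399/0.0189)/(2πk) = 0.7472/(2π·0.0706) = 1.684 m·K/W
  R'_diatomaceous earth = ln(0.0542/0.0399)/(2πk) = 0.3063/(2π·0.0837) = 0.5824 m·K/W
ΣR = 0.003370 + 1.684 + 0.5824 = 2.270 m·K/W
Q' = ΔT/ΣR = (189 °C − 20.4 °C)/2.270 = 74.27 W/m
From the inner boundary to the ceramic fibre blanket/diatomaceous earth interface, ΣR_partial = 1.687 m·K/W.
T_interface = T_in − Q'·ΣR_partial = 189 °C − (74.27)(1.687) = 63.7 °C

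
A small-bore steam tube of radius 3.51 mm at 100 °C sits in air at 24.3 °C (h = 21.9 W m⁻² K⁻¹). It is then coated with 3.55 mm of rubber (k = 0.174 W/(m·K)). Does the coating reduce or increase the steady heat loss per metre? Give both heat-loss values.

Critical radius for a cylinder: r_cr = k/h = 0.00795 m = 0.795 cm.
Outer radius after coating: r₂ = 0.00351 + 0.00355 = 0.00706 m.
Since r₁ < r_cr and r₂ ≤ r_cr, the coating moves toward the maximum at r_cr — heat loss rises.
Bare: R = 1/(2πr₁h) = 2.070 m·K/W; Q = 75.7/2.070 = 36.6 W/m.
Coated: R = R_cond + R_conv = 1.669 m·K/W; Q = 75.7/1.669 = 45.4 W/m.

increases: 36.6 → 45.4 W/m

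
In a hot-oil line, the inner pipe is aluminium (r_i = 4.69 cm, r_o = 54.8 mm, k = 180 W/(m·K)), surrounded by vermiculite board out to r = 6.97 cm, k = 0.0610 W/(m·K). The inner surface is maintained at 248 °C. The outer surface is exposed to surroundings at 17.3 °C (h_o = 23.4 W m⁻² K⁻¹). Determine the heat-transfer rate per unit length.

Q' = 318 W/m

Resistance network (inner→outer):
  R'_aluminium = ln(0.0548/0.0469)/(2πk) = 0.1557/(2π·180) = 1.376×10^-4 m·K/W
  R'_vermiculite board = ln(0.0697/0.0548)/(2πk) = 0.2405/(2π·0.0610) = 0.6275 m·K/W
  R'_conv,out = 1/(2πr h) = 1/(2π·0.0697·23.4) = 0.09758 m·K/W
ΣR = 1.376×10^-4 + 0.6275 + 0.09758 = 0.7252 m·K/W
Q' = ΔT/ΣR = (248 °C − 17.3 °C)/0.7252 = 318 W/m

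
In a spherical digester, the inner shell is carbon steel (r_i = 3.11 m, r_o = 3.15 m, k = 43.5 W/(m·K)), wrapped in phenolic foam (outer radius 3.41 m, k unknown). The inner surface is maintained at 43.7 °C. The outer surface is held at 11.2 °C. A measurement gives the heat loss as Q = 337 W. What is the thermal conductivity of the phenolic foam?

ΣR = ΔT/Q = |43.7 − 11.2|/337 = 0.09644 K/W
Known resistances:
  R_carbon steel = (1/3.11 − 1/3.15)/(4πk) = 0.004083/(4π·43.5) = 7.469×10^-6 K/W
R_phenolic foam = ΣR − ΣR_known = 0.09644 − 7.469×10^-6 = 0.09643 K/W
(1/r₁−1/r₂)/(4πk) = 0.09643 ⇒ k = 0.02421/(4π·0.09643) = 0.0200 W/m·K

k = 0.0200 W/m·K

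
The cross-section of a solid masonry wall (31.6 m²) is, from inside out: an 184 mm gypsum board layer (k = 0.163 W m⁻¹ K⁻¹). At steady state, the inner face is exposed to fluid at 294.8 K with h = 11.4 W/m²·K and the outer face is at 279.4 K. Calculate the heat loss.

Q = 400 W

Resistance network (inner→outer):
  R_conv,in = 1/(hA) = 1/(11.4·31.6) = 0.002776 K/W
  R_gypsum board = L/(kA) = 0.184/(0.163·31.6) = 0.03572 K/W
ΣR = 0.002776 + 0.03572 = 0.03850 K/W
Q = ΔT/ΣR = (294.8 K − 279.4 K)/0.03850 = 400 W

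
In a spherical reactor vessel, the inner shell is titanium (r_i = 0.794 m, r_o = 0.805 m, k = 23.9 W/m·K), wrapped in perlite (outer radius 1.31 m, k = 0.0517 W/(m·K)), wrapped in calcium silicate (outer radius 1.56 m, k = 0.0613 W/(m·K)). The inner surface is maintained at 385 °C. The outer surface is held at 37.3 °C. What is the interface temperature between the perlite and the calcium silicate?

Series thermal resistances, inner to outer:
  R_titanium = (1/0.794 − 1/0.805)/(4πk) = 0.01721/(4π·23.9) = 5.730×10^-5 K/W
  R_perlite = (1/0.805 − 1/1.31)/(4πk) = 0.4789/(4π·0.0517) = 0.7371 K/W
  R_calcium silicate = (1/1.31 − 1/1.56)/(4πk) = 0.1223/(4π·0.0613) = 0.1588 K/W
ΣR = 5.730×10^-5 + 0.7371 + 0.1588 = 0.8960 K/W
Q = ΔT/ΣR = (385 °C − 37.3 °C)/0.8960 = 388.1 W
From the inner boundary to the perlite/calcium silicate interface, ΣR_partial = 0.7372 K/W.
T_interface = T_in − Q·ΣR_partial = 385 °C − (388.1)(0.7372) = 98.9 °C

T = 98.9 °C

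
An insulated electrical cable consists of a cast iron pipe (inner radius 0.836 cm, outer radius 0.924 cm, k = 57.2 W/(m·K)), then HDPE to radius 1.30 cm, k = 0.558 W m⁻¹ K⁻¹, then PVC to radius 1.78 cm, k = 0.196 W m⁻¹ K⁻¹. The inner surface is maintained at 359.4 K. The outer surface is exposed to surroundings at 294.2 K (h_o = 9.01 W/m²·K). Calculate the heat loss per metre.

Q' = 48.5 W/m

Series thermal resistances, inner to outer:
  R'_cast iron = ln(0.00924/0.00836)/(2πk) = 0.1001/(2π·57.2) = 2.785×10^-4 m·K/W
  R'_HDPE = ln(0.0130/0.00924)/(2πk) = 0.3414/(2π·0.558) = 0.09738 m·K/W
  R'_PVC = ln(0.0178/0.0130)/(2πk) = 0.3142/(2π·0.196) = 0.2552 m·K/W
  R'_conv,out = 1/(2πr h) = 1/(2π·0.0178·9.01) = 0.9924 m·K/W
ΣR = 2.785×10^-4 + 0.09738 + 0.2552 + 0.9924 = 1.345 m·K/W
Q' = ΔT/ΣR = (359.4 K − 294.2 K)/1.345 = 48.5 W/m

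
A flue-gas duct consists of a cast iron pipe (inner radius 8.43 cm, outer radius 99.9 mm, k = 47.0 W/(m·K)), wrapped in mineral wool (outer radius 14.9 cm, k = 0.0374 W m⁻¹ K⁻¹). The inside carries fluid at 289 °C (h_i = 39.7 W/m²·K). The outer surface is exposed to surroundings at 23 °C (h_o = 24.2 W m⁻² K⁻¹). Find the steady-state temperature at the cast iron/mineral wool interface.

T = 282 °C

Series thermal resistances, inner to outer:
  R'_conv,in = 1/(2πr h) = 1/(2π·0.0843·39.7) = 0.04756 m·K/W
  R'_cast iron = ln(0.0999/0.0843)/(2πk) = 0.1698/(2π·47.0) = 5.749×10^-4 m·K/W
  R'_mineral wool = ln(0.149/0.0999)/(2πk) = 0.3998/(2π·0.0374) = 1.701 m·K/W
  R'_conv,out = 1/(2πr h) = 1/(2π·0.149·24.2) = 0.04414 m·K/W
ΣR = 0.04756 + 5.749×10^-4 + 1.701 + 0.04414 = 1.793 m·K/W
Q' = ΔT/ΣR = (289 °C − 23 °C)/1.793 = 148.4 W/m
From the inner boundary to the cast iron/mineral wool interface, ΣR_partial = 0.04813 m·K/W.
T_interface = T_in − Q'·ΣR_partial = 289 °C − (148.4)(0.04813) = 282 °C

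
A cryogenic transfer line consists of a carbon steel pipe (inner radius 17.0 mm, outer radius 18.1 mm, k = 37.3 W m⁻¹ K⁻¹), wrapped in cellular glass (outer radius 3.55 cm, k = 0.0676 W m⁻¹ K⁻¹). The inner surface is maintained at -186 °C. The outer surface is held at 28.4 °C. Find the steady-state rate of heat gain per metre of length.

Q' = 135 W/m

Series thermal resistances, inner to outer:
  R'_carbon steel = ln(0.0181/0.0170)/(2πk) = 0.06270/(2π·37.3) = 2.675×10^-4 m·K/W
  R'_cellular glass = ln(0.0355/0.0181)/(2πk) = 0.6736/(2π·0.0676) = 1.586 m·K/W
ΣR = 2.675×10^-4 + 1.586 = 1.586 m·K/W
Q' = ΔT/ΣR = (-186 °C − 28.4 °C)/1.586 = -135 W/m
(Negative Q' ⇒ heat flows inward; heat gain = 135 W/m.)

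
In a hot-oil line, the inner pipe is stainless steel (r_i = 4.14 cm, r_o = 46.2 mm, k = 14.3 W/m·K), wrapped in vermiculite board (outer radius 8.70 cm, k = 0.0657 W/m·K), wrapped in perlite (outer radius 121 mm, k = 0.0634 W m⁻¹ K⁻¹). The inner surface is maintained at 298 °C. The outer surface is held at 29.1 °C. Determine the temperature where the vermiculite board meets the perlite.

T = 123 °C

Treat each layer as a resistance in series:
  R'_stainless steel = ln(0.0462/0.0414)/(2πk) = 0.1097/(2π·14.3) = 0.001221 m·K/W
  R'_vermiculite board = ln(0.0870/0.0462)/(2πk) = 0.6329/(2π·0.0657) = 1.533 m·K/W
  R'_perlite = ln(0.121/0.0870)/(2πk) = 0.3299/(2π·0.0634) = 0.8281 m·K/W
ΣR = 0.001221 + 1.533 + 0.8281 = 2.362 m·K/W
Q' = ΔT/ΣR = (298 °C − 29.1 °C)/2.362 = 113.8 W/m
From the inner boundary to the vermiculite board/perlite interface, ΣR_partial = 1.534 m·K/W.
T_interface = T_in − Q'·ΣR_partial = 298 °C − (113.8)(1.534) = 123 °C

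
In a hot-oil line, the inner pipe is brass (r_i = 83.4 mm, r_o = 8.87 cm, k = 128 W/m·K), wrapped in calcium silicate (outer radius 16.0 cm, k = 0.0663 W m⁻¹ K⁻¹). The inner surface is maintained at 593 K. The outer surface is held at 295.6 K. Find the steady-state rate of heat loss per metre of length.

Treat each layer as a resistance in series:
  R'_brass = ln(0.0887/0.0834)/(2πk) = 0.06161/(2π·128) = 7.661×10^-5 m·K/W
  R'_calcium silicate = ln(0.160/0.0887)/(2πk) = 0.5899/(2π·0.0663) = 1.416 m·K/W
ΣR = 7.661×10^-5 + 1.416 = 1.416 m·K/W
Q' = ΔT/ΣR = (593 K − 295.6 K)/1.416 = 210 W/m

Q' = 210 W/m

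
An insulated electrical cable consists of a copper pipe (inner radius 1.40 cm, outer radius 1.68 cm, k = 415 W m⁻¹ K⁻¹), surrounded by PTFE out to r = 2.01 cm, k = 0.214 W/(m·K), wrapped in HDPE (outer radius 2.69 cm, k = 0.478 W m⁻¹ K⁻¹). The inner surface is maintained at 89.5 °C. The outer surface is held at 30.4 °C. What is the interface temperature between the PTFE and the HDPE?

Series thermal resistances, inner to outer:
  R'_copper = ln(0.0168/0.0140)/(2πk) = 0.1823/(2π·415) = 6.992×10^-5 m·K/W
  R'_PTFE = ln(0.0201/0.0168)/(2πk) = 0.1793/(2π·0.214) = 0.1334 m·K/W
  R'_HDPE = ln(0.0269/0.0201)/(2πk) = 0.2914/(2π·0.478) = 0.09703 m·K/W
ΣR = 6.992×10^-5 + 0.1334 + 0.09703 = 0.2305 m·K/W
Q' = ΔT/ΣR = (89.5 °C − 30.4 °C)/0.2305 = 256.4 W/m
From the inner boundary to the PTFE/HDPE interface, ΣR_partial = 0.1335 m·K/W.
T_interface = T_in − Q'·ΣR_partial = 89.5 °C − (256.4)(0.1335) = 55.3 °C

T = 55.3 °C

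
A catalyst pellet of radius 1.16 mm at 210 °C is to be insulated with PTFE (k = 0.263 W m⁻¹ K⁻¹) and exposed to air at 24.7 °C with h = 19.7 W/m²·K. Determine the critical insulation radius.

For a sphere, r_cr = 2k_ins/h = 2·0.263/19.7 = 0.0267 m = 2.67 cm

r_cr = 2.67 cm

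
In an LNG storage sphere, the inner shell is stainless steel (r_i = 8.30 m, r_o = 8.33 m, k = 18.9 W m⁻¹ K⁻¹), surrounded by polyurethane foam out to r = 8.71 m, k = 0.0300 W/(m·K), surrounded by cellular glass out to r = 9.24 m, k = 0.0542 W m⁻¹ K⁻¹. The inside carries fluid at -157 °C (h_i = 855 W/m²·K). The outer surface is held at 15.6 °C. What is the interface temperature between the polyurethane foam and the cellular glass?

T = -55.2 °C

Series thermal resistances, inner to outer:
  R_conv,in = 1/(4πr²h) = 1/(4π·8.30²·855) = 1.351×10^-6 K/W
  R_stainless steel = (1/8.30 − 1/8.33)/(4πk) = 4.339×10^-4/(4π·18.9) = 1.827×10^-6 K/W
  R_polyurethane foam = (1/8.33 − 1/8.71)/(4πk) = 0.005237/(4π·0.0300) = 0.01389 K/W
  R_cellular glass = (1/8.71 − 1/9.24)/(4πk) = 0.006585/(4π·0.0542) = 0.009669 K/W
ΣR = 1.351×10^-6 + 1.827×10^-6 + 0.01389 + 0.009669 = 0.02356 K/W
Q = ΔT/ΣR = (-157 °C − 15.6 °C)/0.02356 = -7326 W
From the inner boundary to the polyurethane foam/cellular glass interface, ΣR_partial = 0.01389 K/W.
T_interface = T_in − Q·ΣR_partial = -157 °C − (-7326)(0.01389) = -55.2 °C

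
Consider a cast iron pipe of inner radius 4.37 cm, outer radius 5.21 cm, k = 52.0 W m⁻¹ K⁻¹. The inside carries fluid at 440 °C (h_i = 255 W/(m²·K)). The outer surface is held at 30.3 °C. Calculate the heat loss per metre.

Q' = 27.6 kW/m

Treat each layer as a resistance in series:
  R'_conv,in = 1/(2πr h) = 1/(2π·0.0437·255) = 0.01428 m·K/W
  R'_cast iron = ln(0.0521/0.0437)/(2πk) = 0.1758/(2π·52.0) = 5.381×10^-4 m·K/W
ΣR = 0.01428 + 5.381×10^-4 = 0.01482 m·K/W
Q' = ΔT/ΣR = (440 °C − 30.3 °C)/0.01482 = 27600 W/m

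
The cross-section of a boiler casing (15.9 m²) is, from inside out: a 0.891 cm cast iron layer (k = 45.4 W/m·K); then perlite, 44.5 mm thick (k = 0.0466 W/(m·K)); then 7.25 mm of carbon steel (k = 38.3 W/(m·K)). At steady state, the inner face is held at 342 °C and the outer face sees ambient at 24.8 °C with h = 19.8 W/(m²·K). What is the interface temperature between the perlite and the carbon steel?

T = 40.8 °C

Treat each layer as a resistance in series:
  R_cast iron = L/(kA) = 0.00891/(45.4·15.9) = 1.234×10^-5 K/W
  R_perlite = L/(kA) = 0.0445/(0.0466·15.9) = 0.06006 K/W
  R_carbon steel = L/(kA) = 0.00725/(38.3·15.9) = 1.191×10^-5 K/W
  R_conv,out = 1/(hA) = 1/(19.8·15.9) = 0.003176 K/W
ΣR = 1.234×10^-5 + 0.06006 + 1.191×10^-5 + 0.003176 = 0.06326 K/W
Q = ΔT/ΣR = (342 °C − 24.8 °C)/0.06326 = 5014 W
From the inner boundary to the perlite/carbon steel interface, ΣR_partial = 0.06007 K/W.
T_interface = T_in − Q·ΣR_partial = 342 °C − (5014)(0.06007) = 40.8 °C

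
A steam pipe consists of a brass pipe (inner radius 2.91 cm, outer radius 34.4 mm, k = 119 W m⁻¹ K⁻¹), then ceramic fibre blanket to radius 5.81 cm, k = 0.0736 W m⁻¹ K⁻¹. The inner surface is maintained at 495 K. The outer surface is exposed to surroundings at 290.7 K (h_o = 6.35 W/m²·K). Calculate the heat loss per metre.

Q' = 131 W/m

Treat each layer as a resistance in series:
  R'_brass = ln(0.0344/0.0291)/(2πk) = 0.1673/(2π·119) = 2.238×10^-4 m·K/W
  R'_ceramic fibre blanket = ln(0.0581/0.0344)/(2πk) = 0.5241/(2π·0.0736) = 1.133 m·K/W
  R'_conv,out = 1/(2πr h) = 1/(2π·0.0581·6.35) = 0.4314 m·K/W
ΣR = 2.238×10^-4 + 1.133 + 0.4314 = 1.565 m·K/W
Q' = ΔT/ΣR = (495 K − 290.7 K)/1.565 = 131 W/m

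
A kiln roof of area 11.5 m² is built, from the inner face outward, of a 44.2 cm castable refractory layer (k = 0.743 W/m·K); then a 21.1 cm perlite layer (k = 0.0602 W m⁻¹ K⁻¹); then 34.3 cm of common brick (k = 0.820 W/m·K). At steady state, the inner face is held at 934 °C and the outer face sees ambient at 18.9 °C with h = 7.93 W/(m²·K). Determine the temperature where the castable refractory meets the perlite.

T = 817 °C

Series thermal resistances, inner to outer:
  R_castable refractory = L/(kA) = 0.442/(0.743·11.5) = 0.05173 K/W
  R_perlite = L/(kA) = 0.211/(0.0602·11.5) = 0.3048 K/W
  R_common brick = L/(kA) = 0.343/(0.820·11.5) = 0.03637 K/W
  R_conv,out = 1/(hA) = 1/(7.93·11.5) = 0.01097 K/W
ΣR = 0.05173 + 0.3048 + 0.03637 + 0.01097 = 0.4039 K/W
Q = ΔT/ΣR = (934 °C − 18.9 °C)/0.4039 = 2266 W
From the inner boundary to the castable refractory/perlite interface, ΣR_partial = 0.05173 K/W.
T_interface = T_in − Q·ΣR_partial = 934 °C − (2266)(0.05173) = 817 °C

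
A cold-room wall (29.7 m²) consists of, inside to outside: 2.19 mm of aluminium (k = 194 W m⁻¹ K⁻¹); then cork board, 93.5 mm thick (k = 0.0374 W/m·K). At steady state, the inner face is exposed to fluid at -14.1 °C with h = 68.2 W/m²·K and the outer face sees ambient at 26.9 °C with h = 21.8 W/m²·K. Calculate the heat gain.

Treat each layer as a resistance in series:
  R_conv,in = 1/(hA) = 1/(68.2·29.7) = 4.937×10^-4 K/W
  R_aluminium = L/(kA) = 0.00219/(194·29.7) = 3.801×10^-7 K/W
  R_cork board = L/(kA) = 0.0935/(0.0374·29.7) = 0.08418 K/W
  R_conv,out = 1/(hA) = 1/(21.8·29.7) = 0.001544 K/W
ΣR = 4.937×10^-4 + 3.801×10^-7 + 0.08418 + 0.001544 = 0.08622 K/W
Q = ΔT/ΣR = (-14.1 °C − 26.9 °C)/0.08622 = -476 W
(Negative Q ⇒ heat flows inward; heat gain = 476 W.)

Q = 476 W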